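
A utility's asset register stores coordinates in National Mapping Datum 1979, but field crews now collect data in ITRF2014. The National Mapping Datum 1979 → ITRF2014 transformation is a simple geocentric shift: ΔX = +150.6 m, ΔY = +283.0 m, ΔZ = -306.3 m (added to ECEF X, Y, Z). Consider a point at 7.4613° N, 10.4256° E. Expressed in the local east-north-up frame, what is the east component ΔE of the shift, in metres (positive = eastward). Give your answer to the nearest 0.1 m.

The local east axis at (φ, λ) is (−sin λ, cos λ, 0), so ΔE = −sin(10.4256°)·150.6 + cos(10.4256°)·283.0 = 251.08 m.

ΔE = 251.1 m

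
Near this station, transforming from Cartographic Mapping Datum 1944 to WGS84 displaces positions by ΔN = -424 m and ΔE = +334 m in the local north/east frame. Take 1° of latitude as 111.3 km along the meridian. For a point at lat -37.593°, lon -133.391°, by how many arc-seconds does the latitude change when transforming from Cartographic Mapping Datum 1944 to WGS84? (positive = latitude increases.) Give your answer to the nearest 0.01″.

1° of latitude = 111.3 km, so Δφ = -424.0 / 111300 = -0.0038095° = -13.714″.

Δφ = -13.71″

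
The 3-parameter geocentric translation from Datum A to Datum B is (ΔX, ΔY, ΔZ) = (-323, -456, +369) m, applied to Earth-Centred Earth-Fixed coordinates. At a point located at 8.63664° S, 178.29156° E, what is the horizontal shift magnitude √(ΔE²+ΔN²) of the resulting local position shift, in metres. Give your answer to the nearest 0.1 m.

The local east axis at (φ, λ) is (−sin λ, cos λ, 0), so ΔE = −sin(178.29156°)·(-323) + cos(178.29156°)·(-456) = 465.43 m.
The local north axis is (−sin φ cos λ, −sin φ sin λ, cos φ), giving ΔN = 48.483 − 2.042 + 364.816 = 411.26 m.
Horizontal magnitude = √(ΔE² + ΔN²) = √(465.43² + 411.26²) = 621.09 m.

621.1 m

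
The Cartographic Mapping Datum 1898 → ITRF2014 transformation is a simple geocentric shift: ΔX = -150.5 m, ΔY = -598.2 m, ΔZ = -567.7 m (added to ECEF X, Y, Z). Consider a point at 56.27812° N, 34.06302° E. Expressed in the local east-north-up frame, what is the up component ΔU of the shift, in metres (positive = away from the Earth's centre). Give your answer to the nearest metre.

ΔU = -727 m

At φ = 56.27812°, λ = 34.06302°: sin φ = 0.831742, cos φ = 0.555162, sin λ = 0.560104, cos λ = 0.828422.
ΔU = cos φ cos λ·ΔX + cos φ sin λ·ΔY + sin φ·ΔZ = (0.555162)(0.828422)(-150.5) + (0.555162)(0.560104)(-598.2) + (0.831742)(-567.7) = -727.41 m.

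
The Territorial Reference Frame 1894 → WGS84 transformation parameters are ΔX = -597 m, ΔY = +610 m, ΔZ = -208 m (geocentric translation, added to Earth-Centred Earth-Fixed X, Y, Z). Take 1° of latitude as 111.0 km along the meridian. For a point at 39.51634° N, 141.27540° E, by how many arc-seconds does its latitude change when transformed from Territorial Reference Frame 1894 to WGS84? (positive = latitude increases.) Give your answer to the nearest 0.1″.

sin φ = 0.636298, cos φ = 0.771443, sin λ = 0.625578, cos λ = -0.780162.
North component: ΔN = −sin φ cos λ·ΔX − sin φ sin λ·ΔY + cos φ·ΔZ = −(0.636298)(-0.780162)(-597) − (0.636298)(0.625578)(610) + (0.771443)(-208) = -699.63 m.
1° of latitude spans 111000 m, so Δφ = -699.63 / 111000 × 3600 = -22.691″.

Δφ = -22.7″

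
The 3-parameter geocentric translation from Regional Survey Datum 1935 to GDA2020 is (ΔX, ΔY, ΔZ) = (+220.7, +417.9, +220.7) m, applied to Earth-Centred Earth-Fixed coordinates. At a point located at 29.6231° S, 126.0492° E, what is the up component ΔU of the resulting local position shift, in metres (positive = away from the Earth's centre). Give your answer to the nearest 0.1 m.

ΔU = 71.7 m

At φ = -29.6231°, λ = 126.0492°: sin φ = -0.494292, cos φ = 0.869296, sin λ = 0.808512, cos λ = -0.588480.
ΔU = cos φ cos λ·ΔX + cos φ sin λ·ΔY + sin φ·ΔZ = (0.869296)(-0.588480)(220.7) + (0.869296)(0.808512)(417.9) + (-0.494292)(220.7) = 71.72 m.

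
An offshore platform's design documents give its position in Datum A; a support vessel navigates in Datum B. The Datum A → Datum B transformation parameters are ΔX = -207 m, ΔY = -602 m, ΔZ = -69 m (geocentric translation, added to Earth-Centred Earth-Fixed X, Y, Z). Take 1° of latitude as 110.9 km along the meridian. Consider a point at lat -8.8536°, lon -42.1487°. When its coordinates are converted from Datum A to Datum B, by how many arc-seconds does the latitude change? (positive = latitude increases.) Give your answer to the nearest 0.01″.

sin φ = -0.153910, cos φ = 0.988085, sin λ = -0.671057, cos λ = 0.741406.
North component: ΔN = −sin φ cos λ·ΔX − sin φ sin λ·ΔY + cos φ·ΔZ = −(-0.153910)(0.741406)(-207) − (-0.153910)(-0.671057)(-602) + (0.988085)(-69) = -29.62 m.
1° of latitude spans 110900 m, so Δφ = -29.62 / 110900 × 3600 = -0.962″.

Δφ = -0.96″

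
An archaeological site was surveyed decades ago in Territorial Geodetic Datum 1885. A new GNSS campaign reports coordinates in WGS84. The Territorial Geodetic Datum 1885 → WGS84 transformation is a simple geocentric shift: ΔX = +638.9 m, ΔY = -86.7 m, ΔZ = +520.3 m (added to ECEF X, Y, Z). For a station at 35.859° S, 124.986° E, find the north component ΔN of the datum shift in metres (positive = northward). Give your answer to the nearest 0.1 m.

ΔN = 165.5 m

At φ = -35.859°, λ = 124.986°: sin φ = -0.585793, cos φ = 0.810461, sin λ = 0.819292, cos λ = -0.573376.
ΔN = −sin φ cos λ·ΔX − sin φ sin λ·ΔY + cos φ·ΔZ = −(-0.585793)(-0.573376)(638.9) − (-0.585793)(0.819292)(-86.7) + (0.810461)(520.3) = 165.48 m.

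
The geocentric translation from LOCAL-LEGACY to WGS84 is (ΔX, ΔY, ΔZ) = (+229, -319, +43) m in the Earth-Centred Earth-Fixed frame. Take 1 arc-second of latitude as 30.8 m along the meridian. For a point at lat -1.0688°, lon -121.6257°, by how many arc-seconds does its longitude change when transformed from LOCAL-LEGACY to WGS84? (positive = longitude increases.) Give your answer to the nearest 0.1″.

Δλ = 11.8″

sin φ = -0.018653, cos φ = 0.999826, sin λ = -0.851492, cos λ = -0.524368.
East component: ΔE = −sin λ·ΔX + cos λ·ΔY = −(-0.851492)(229) + (-0.524368)(-319) = 362.26 m.
1° of latitude spans 3600 × 30.80 = 110880 m; at latitude φ, 1° of longitude spans that × cos φ = 110860.7 m, so Δλ = 362.26 / 110860.7 × 3600 = 11.764″.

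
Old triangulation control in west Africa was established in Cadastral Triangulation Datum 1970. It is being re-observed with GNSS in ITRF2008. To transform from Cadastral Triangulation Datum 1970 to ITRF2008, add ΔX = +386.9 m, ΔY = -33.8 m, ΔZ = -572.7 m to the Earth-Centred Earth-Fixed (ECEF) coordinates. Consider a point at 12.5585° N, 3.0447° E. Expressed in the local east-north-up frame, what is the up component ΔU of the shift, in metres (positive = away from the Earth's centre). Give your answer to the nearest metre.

ΔU = 251 m

At φ = 12.5585°, λ = 3.0447°: sin φ = 0.217436, cos φ = 0.976075, sin λ = 0.053115, cos λ = 0.998588.
ΔU = cos φ cos λ·ΔX + cos φ sin λ·ΔY + sin φ·ΔZ = (0.976075)(0.998588)(386.9) + (0.976075)(0.053115)(-33.8) + (0.217436)(-572.7) = 250.83 m.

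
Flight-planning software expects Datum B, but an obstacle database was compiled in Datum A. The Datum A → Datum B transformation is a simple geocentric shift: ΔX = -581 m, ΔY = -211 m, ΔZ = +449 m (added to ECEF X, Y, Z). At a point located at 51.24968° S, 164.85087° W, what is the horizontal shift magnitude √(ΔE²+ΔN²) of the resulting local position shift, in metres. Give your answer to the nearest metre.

The local east axis at (φ, λ) is (−sin λ, cos λ, 0), so ΔE = −sin(-164.85087°)·(-581) + cos(-164.85087°)·(-211) = 51.83 m.
The local north axis is (−sin φ cos λ, −sin φ sin λ, cos φ), giving ΔN = 437.365 + 43.004 + 281.042 = 761.41 m.
Horizontal magnitude = √(ΔE² + ΔN²) = √(51.83² + 761.41²) = 763.17 m.

763 m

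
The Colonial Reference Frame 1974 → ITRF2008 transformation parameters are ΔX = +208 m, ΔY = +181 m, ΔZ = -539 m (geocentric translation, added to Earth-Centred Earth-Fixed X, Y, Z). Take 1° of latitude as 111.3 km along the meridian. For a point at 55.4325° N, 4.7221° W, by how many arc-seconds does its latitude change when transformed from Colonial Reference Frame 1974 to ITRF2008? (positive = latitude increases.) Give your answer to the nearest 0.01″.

Δφ = -15.02″

sin φ = 0.823458, cos φ = 0.567377, sin λ = -0.082323, cos λ = 0.996606.
North component: ΔN = −sin φ cos λ·ΔX − sin φ sin λ·ΔY + cos φ·ΔZ = −(0.823458)(0.996606)(208) − (0.823458)(-0.082323)(181) + (0.567377)(-539) = -464.24 m.
1° of latitude spans 111300 m, so Δφ = -464.24 / 111300 × 3600 = -15.016″.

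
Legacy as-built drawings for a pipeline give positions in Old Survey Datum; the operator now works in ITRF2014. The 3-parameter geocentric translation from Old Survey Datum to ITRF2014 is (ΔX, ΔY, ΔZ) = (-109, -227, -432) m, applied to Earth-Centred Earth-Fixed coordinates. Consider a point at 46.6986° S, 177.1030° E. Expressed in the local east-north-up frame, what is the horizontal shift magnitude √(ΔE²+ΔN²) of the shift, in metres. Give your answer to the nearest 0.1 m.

The local east axis at (φ, λ) is (−sin λ, cos λ, 0), so ΔE = −sin(177.1030°)·(-109) + cos(177.1030°)·(-227) = 232.22 m.
The local north axis is (−sin φ cos λ, −sin φ sin λ, cos φ), giving ΔN = 79.224 − 8.349 − 296.281 = -225.41 m.
Horizontal magnitude = √(ΔE² + ΔN²) = √(232.22² + (-225.41)²) = 323.63 m.

323.6 m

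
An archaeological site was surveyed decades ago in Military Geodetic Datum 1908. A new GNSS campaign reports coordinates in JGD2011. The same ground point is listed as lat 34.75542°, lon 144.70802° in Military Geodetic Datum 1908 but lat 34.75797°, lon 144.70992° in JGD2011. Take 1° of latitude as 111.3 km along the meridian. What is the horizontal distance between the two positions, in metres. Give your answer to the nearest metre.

333 m

Δφ = 34.75797° − 34.75542° = +0.00255°; Δλ = 144.70992° − 144.70802° = +0.00190°.
ΔN = Δφ × 111300 = 283.8 m; ΔE = Δλ × 111300 × cos(34.75542°) = +0.00190 × 111300 × 0.821593 = 173.7 m.
Distance = √(ΔE² + ΔN²) = √(173.7² + 283.8²) = 332.8 m.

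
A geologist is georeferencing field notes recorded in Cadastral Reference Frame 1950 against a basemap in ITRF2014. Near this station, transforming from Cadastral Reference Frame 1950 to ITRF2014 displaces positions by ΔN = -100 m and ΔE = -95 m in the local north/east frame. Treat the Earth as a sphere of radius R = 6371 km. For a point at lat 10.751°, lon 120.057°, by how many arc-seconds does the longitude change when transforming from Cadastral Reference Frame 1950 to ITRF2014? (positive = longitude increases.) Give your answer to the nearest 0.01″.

At latitude 10.751°, cos φ = 0.982447.
One radian of longitude at latitude φ spans R cos φ, so Δλ = ΔE / (R cos φ) = -95.0 / (6371000 × 0.982447) = -1.5178e-05 rad = -3.131″.

Δλ = -3.13″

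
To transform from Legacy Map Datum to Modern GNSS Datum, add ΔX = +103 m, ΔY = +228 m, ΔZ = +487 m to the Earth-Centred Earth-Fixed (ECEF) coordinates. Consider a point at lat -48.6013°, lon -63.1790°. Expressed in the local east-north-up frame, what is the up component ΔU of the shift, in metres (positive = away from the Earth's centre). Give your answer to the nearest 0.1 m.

The local up (radial) axis is (cos φ cos λ, cos φ sin λ, sin φ), giving ΔU = 30.733 − 134.555 − 365.311 = -469.13 m.

ΔU = -469.1 m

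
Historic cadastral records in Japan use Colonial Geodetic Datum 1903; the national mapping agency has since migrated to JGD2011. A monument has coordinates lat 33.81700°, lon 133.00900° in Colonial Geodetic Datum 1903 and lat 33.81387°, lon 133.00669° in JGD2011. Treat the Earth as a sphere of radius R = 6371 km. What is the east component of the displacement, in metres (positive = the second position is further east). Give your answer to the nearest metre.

ΔE = -213 m

Δφ = 33.81387° − 33.81700° = -0.00313°; Δλ = 133.00669° − 133.00900° = -0.00231°.
1° along a meridian = πR/180 = 111195 m.
ΔN = Δφ × 111195 = -348.0 m; ΔE = Δλ × 111195 × cos(33.81700°) = -0.00231 × 111195 × 0.830819 = -213.4 m.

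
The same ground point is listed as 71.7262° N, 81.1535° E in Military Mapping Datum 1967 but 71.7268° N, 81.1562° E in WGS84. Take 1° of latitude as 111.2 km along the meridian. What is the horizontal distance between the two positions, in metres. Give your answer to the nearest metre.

115 m

Δφ = 71.7268° − 71.7262° = +0.0006°; Δλ = 81.1562° − 81.1535° = +0.0027°.
ΔN = Δφ × 111200 = 66.7 m; ΔE = Δλ × 111200 × cos(71.7262°) = +0.0027 × 111200 × 0.313558 = 94.1 m.
Distance = √(ΔE² + ΔN²) = √(94.1² + 66.7²) = 115.4 m.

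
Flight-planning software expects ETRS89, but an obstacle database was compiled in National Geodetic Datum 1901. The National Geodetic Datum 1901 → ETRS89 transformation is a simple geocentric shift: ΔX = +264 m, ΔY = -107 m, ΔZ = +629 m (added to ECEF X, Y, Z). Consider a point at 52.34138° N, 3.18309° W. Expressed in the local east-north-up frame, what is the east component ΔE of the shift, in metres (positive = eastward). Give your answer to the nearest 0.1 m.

The local east axis at (φ, λ) is (−sin λ, cos λ, 0), so ΔE = −sin(-3.18309°)·264 + cos(-3.18309°)·(-107) = -92.18 m.

ΔE = -92.2 m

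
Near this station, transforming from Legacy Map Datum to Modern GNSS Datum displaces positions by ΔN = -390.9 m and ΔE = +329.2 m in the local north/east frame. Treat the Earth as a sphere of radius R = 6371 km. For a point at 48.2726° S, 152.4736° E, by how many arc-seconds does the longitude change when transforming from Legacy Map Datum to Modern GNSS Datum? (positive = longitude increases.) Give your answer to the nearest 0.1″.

At latitude -48.2726°, cos φ = 0.665587.
One radian of longitude at latitude φ spans R cos φ, so Δλ = ΔE / (R cos φ) = 329.2 / (6371000 × 0.665587) = 7.7633e-05 rad = 16.013″.

Δλ = 16.0″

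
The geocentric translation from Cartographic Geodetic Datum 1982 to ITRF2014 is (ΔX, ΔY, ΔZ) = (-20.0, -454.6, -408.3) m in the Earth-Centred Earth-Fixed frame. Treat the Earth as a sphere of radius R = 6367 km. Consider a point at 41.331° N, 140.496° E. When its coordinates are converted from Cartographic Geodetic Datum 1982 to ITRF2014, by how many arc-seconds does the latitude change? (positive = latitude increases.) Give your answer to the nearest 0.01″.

sin φ = 0.660408, cos φ = 0.750907, sin λ = 0.636132, cos λ = -0.771580.
North component: ΔN = −sin φ cos λ·ΔX − sin φ sin λ·ΔY + cos φ·ΔZ = −(0.660408)(-0.771580)(-20.0) − (0.660408)(0.636132)(-454.6) + (0.750907)(-408.3) = -125.81 m.
1° of latitude spans πR/180 = 111125 m, so Δφ = -125.81 / 111125 × 3600 = -4.076″.

Δφ = -4.08″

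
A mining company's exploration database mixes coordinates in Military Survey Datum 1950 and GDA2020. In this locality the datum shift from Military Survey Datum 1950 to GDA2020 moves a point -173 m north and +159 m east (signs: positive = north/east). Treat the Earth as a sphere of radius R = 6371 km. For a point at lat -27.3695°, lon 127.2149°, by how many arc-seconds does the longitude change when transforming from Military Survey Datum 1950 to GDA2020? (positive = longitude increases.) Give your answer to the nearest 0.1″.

Δλ = 5.8″

At latitude -27.3695°, cos φ = 0.888060.
One radian of longitude at latitude φ spans R cos φ, so Δλ = ΔE / (R cos φ) = 159.0 / (6371000 × 0.888060) = 2.8103e-05 rad = 5.797″.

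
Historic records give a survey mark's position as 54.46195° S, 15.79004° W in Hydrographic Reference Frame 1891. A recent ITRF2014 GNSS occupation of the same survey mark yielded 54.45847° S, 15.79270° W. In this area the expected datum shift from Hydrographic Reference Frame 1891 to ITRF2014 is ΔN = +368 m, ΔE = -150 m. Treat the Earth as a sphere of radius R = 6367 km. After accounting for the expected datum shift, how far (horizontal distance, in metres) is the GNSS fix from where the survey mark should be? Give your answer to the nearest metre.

29 m

Observed coordinate differences: Δφ = +0.00348°, Δλ = -0.00266°.
Converting to metres (1° lat = 111125 m, cos φ = 0.581243): observed ΔN = 386.7 m, observed ΔE = -171.8 m.
Subtracting the expected shift leaves a residual of 386.7 − (368) = 18.7 m north and -171.8 − (-150) = -21.8 m east.
Residual distance = √(18.7² + (-21.8)²) = 28.7 m.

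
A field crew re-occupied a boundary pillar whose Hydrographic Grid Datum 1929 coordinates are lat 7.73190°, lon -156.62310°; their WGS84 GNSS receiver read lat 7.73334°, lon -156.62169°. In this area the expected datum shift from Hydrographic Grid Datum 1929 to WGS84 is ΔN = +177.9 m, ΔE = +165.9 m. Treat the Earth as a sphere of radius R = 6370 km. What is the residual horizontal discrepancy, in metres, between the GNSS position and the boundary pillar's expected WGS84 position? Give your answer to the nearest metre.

Observed coordinate differences: Δφ = +0.00144°, Δλ = +0.00141°.
Converting to metres (1° lat = 111177 m, cos φ = 0.990908): observed ΔN = 160.1 m, observed ΔE = 155.3 m.
Subtracting the expected shift leaves a residual of 160.1 − (177.9) = -17.8 m north and 155.3 − (165.9) = -10.6 m east.
Residual distance = √((-17.8)² + (-10.6)²) = 20.7 m.

21 m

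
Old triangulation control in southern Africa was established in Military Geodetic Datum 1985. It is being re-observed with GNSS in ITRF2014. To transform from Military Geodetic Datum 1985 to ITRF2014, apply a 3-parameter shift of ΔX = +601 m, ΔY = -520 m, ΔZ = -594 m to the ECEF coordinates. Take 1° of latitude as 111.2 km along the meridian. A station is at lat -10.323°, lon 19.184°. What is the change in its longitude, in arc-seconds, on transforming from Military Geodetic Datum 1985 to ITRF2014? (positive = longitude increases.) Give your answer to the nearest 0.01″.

Δλ = -22.66″

sin φ = -0.179197, cos φ = 0.983813, sin λ = 0.328603, cos λ = 0.944468.
East component: ΔE = −sin λ·ΔX + cos λ·ΔY = −(0.328603)(601) + (0.944468)(-520) = -688.61 m.
1° of latitude spans 111200 m; at latitude φ, 1° of longitude spans that × cos φ = 109400.0 m, so Δλ = -688.61 / 109400.0 × 3600 = -22.660″.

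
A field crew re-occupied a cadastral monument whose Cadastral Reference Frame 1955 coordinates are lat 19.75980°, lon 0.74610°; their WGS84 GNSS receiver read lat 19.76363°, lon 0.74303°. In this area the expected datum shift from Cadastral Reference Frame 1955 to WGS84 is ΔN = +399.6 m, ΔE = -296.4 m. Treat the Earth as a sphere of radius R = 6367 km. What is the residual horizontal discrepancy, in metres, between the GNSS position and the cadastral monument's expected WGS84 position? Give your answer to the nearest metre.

Observed coordinate differences: Δφ = +0.00383°, Δλ = -0.00307°.
Converting to metres (1° lat = 111125 m, cos φ = 0.941118): observed ΔN = 425.6 m, observed ΔE = -321.1 m.
Subtracting the expected shift leaves a residual of 425.6 − (399.6) = 26.0 m north and -321.1 − (-296.4) = -24.7 m east.
Residual distance = √(26.0² + (-24.7)²) = 35.8 m.

36 m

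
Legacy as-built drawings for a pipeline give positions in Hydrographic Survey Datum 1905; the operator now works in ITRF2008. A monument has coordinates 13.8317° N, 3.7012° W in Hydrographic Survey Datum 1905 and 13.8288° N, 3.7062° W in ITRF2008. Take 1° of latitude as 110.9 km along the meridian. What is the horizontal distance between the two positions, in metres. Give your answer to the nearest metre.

627 m

Δφ = 13.8288° − 13.8317° = -0.0029°; Δλ = -3.7062° − -3.7012° = -0.0050°.
ΔN = Δφ × 110900 = -321.6 m; ΔE = Δλ × 110900 × cos(13.8317°) = -0.0050 × 110900 × 0.971002 = -538.4 m.
Distance = √(ΔE² + ΔN²) = √((-538.4)² + (-321.6)²) = 627.2 m.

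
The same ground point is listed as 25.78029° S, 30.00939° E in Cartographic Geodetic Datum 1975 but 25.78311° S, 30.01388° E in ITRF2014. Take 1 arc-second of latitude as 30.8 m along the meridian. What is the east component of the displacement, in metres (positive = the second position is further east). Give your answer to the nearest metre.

Δφ = -25.78311° − -25.78029° = -0.00282°; Δλ = 30.01388° − 30.00939° = +0.00449°.
1° of latitude = 3600 × 30.80 = 110880 m.
ΔN = Δφ × 110880 = -312.7 m; ΔE = Δλ × 110880 × cos(-25.78029°) = +0.00449 × 110880 × 0.900468 = 448.3 m.

ΔE = 448 m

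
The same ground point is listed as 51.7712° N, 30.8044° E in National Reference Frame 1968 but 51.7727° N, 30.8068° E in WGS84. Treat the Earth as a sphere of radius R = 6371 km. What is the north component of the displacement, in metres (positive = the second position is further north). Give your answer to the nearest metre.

Δφ = 51.7727° − 51.7712° = +0.0015°; Δλ = 30.8068° − 30.8044° = +0.0024°.
1° along a meridian = πR/180 = 111195 m.
ΔN = Δφ × 111195 = 166.8 m; ΔE = Δλ × 111195 × cos(51.7712°) = +0.0024 × 111195 × 0.618803 = 165.1 m.

ΔN = 167 m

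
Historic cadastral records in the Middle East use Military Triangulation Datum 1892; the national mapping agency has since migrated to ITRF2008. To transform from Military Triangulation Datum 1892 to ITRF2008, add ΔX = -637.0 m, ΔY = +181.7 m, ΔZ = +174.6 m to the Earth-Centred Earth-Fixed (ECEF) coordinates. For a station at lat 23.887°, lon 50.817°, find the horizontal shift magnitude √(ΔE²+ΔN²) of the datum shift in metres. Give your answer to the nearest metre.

664 m

At φ = 23.887°, λ = 50.817°: sin φ = 0.404934, cos φ = 0.914346, sin λ = 0.775132, cos λ = 0.631799.
ΔE = −sin λ·ΔX + cos λ·ΔY = −(0.775132)·(-637.0) + (0.631799)·(181.7) = 608.56 m.
ΔN = −sin φ cos λ·ΔX − sin φ sin λ·ΔY + cos φ·ΔZ = −(0.404934)(0.631799)(-637.0) − (0.404934)(0.775132)(181.7) + (0.914346)(174.6) = 265.58 m.
Horizontal magnitude = √(ΔE² + ΔN²) = √(608.56² + 265.58²) = 663.98 m.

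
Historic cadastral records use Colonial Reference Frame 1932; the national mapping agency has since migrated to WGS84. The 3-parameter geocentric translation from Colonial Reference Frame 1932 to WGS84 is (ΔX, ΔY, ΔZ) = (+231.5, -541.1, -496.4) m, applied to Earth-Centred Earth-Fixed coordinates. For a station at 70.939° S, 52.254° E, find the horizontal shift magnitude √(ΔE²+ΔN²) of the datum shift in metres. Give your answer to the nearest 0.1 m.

At φ = -70.939°, λ = 52.254°: sin φ = -0.945171, cos φ = 0.326575, sin λ = 0.790732, cos λ = 0.612162.
ΔE = −sin λ·ΔX + cos λ·ΔY = −(0.790732)·(231.5) + (0.612162)·(-541.1) = -514.30 m.
ΔN = −sin φ cos λ·ΔX − sin φ sin λ·ΔY + cos φ·ΔZ = −(-0.945171)(0.612162)(231.5) − (-0.945171)(0.790732)(-541.1) + (0.326575)(-496.4) = -432.57 m.
Horizontal magnitude = √(ΔE² + ΔN²) = √((-514.30)² + (-432.57)²) = 672.03 m.

672.0 m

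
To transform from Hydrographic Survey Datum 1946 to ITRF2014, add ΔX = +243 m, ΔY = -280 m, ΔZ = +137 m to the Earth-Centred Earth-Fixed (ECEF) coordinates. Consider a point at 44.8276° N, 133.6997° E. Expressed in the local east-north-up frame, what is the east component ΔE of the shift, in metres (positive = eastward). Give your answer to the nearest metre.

The local east axis at (φ, λ) is (−sin λ, cos λ, 0), so ΔE = −sin(133.6997°)·243 + cos(133.6997°)·(-280) = 17.76 m.

ΔE = 18 m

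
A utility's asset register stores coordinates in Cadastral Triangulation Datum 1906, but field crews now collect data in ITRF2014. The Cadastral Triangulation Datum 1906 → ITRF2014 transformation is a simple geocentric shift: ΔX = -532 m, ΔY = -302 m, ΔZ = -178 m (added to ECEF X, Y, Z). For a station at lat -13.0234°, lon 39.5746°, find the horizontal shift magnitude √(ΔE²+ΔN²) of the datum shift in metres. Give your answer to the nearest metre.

327 m

At φ = -13.0234°, λ = 39.5746°: sin φ = -0.225349, cos φ = 0.974278, sin λ = 0.637082, cos λ = 0.770796.
ΔE = −sin λ·ΔX + cos λ·ΔY = −(0.637082)·(-532) + (0.770796)·(-302) = 106.15 m.
ΔN = −sin φ cos λ·ΔX − sin φ sin λ·ΔY + cos φ·ΔZ = −(-0.225349)(0.770796)(-532) − (-0.225349)(0.637082)(-302) + (0.974278)(-178) = -309.19 m.
Horizontal magnitude = √(ΔE² + ΔN²) = √(106.15² + (-309.19)²) = 326.90 m.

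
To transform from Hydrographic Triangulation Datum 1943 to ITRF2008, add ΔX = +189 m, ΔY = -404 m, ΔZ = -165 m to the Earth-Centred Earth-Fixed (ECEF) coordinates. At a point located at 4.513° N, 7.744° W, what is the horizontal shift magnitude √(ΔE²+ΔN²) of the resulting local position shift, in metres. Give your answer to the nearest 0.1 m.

417.4 m

The local east axis at (φ, λ) is (−sin λ, cos λ, 0), so ΔE = −sin(-7.744°)·189 + cos(-7.744°)·(-404) = -374.85 m.
The local north axis is (−sin φ cos λ, −sin φ sin λ, cos φ), giving ΔN = -14.736 − 4.283 − 164.488 = -183.51 m.
Horizontal magnitude = √(ΔE² + ΔN²) = √((-374.85)² + (-183.51)²) = 417.36 m.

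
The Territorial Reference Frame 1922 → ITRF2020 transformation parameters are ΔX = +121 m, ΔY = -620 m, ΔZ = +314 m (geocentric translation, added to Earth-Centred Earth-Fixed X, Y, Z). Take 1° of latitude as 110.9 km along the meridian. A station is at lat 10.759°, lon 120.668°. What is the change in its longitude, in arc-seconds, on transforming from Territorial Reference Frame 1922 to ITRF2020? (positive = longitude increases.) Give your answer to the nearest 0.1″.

Δλ = 7.0″

sin φ = 0.186678, cos φ = 0.982421, sin λ = 0.860137, cos λ = -0.510063.
East component: ΔE = −sin λ·ΔX + cos λ·ΔY = −(0.860137)(121) + (-0.510063)(-620) = 212.16 m.
1° of latitude spans 110900 m; at latitude φ, 1° of longitude spans that × cos φ = 108950.5 m, so Δλ = 212.16 / 108950.5 × 3600 = 7.010″.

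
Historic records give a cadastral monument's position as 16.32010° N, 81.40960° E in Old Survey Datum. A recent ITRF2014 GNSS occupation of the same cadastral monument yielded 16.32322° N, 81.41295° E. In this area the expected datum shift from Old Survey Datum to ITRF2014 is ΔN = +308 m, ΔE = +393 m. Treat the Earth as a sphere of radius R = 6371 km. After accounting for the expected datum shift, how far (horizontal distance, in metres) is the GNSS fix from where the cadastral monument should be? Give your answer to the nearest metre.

53 m

Observed coordinate differences: Δφ = +0.00312°, Δλ = +0.00335°.
Converting to metres (1° lat = 111195 m, cos φ = 0.959707): observed ΔN = 346.9 m, observed ΔE = 357.5 m.
Subtracting the expected shift leaves a residual of 346.9 − (308) = 38.9 m north and 357.5 − (393) = -35.5 m east.
Residual distance = √(38.9² + (-35.5)²) = 52.7 m.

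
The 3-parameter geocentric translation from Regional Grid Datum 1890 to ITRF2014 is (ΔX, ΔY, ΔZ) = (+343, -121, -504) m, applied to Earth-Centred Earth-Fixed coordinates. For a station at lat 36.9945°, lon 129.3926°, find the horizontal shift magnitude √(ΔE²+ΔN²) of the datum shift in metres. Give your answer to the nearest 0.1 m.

The local east axis at (φ, λ) is (−sin λ, cos λ, 0), so ΔE = −sin(129.3926°)·343 + cos(129.3926°)·(-121) = -188.29 m.
The local north axis is (−sin φ cos λ, −sin φ sin λ, cos φ), giving ΔN = 130.985 + 56.269 − 402.541 = -215.29 m.
Horizontal magnitude = √(ΔE² + ΔN²) = √((-188.29)² + (-215.29)²) = 286.01 m.

286.0 m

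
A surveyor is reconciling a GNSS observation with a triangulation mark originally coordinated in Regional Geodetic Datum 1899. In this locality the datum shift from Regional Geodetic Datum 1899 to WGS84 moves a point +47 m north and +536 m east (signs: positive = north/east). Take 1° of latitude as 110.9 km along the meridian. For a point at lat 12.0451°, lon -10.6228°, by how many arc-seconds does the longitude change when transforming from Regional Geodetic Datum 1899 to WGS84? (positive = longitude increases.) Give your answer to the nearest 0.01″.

Δλ = 17.79″

At latitude 12.0451°, cos φ = 0.977984.
1° of longitude at this latitude = 110.9 × cos φ = 108.46 km, so Δλ = 536.0 / 108458.4 = 0.0049420° = 17.791″.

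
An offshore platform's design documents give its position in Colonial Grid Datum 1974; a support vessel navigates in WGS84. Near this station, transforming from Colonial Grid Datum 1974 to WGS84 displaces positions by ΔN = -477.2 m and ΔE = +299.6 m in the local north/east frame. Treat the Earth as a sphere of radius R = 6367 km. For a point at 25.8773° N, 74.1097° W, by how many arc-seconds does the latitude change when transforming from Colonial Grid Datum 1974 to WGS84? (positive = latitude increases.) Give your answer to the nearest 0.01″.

On a sphere of radius R, 1 rad of latitude = R, so Δφ = ΔN / R = -477.2 / 6367000 = -7.4949e-05 rad = -15.459″.

Δφ = -15.46″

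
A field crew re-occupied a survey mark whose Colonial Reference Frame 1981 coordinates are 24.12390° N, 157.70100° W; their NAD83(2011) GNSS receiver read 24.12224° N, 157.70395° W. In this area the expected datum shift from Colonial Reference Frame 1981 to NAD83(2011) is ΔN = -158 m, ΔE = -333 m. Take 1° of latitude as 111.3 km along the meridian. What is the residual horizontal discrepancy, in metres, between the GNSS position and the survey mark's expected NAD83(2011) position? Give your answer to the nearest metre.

Observed coordinate differences: Δφ = -0.00166°, Δλ = -0.00295°.
Converting to metres (1° lat = 111300 m, cos φ = 0.912664): observed ΔN = -184.8 m, observed ΔE = -299.7 m.
Subtracting the expected shift leaves a residual of -184.8 − (-158) = -26.8 m north and -299.7 − (-333) = 33.3 m east.
Residual distance = √((-26.8)² + 33.3²) = 42.8 m.

43 m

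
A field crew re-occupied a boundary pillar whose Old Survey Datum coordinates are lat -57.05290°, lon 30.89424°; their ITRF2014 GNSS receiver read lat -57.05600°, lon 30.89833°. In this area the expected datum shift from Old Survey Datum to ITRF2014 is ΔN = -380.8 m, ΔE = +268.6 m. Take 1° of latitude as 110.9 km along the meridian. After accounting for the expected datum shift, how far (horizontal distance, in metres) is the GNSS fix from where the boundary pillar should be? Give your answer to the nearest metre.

43 m

Observed coordinate differences: Δφ = -0.00310°, Δλ = +0.00409°.
Converting to metres (1° lat = 110900 m, cos φ = 0.543864): observed ΔN = -343.8 m, observed ΔE = 246.7 m.
Subtracting the expected shift leaves a residual of -343.8 − (-380.8) = 37.0 m north and 246.7 − (268.6) = -21.9 m east.
Residual distance = √(37.0² + (-21.9)²) = 43.0 m.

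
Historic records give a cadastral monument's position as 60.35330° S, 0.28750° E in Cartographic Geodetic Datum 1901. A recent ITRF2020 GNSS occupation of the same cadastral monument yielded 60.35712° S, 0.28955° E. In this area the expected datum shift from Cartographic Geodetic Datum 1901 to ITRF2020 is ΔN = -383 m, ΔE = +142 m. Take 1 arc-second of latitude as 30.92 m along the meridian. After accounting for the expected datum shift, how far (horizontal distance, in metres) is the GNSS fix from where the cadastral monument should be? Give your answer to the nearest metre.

Observed coordinate differences: Δφ = -0.00382°, Δλ = +0.00205°.
Converting to metres (1° lat = 111312 m, cos φ = 0.494650): observed ΔN = -425.2 m, observed ΔE = 112.9 m.
Subtracting the expected shift leaves a residual of -425.2 − (-383) = -42.2 m north and 112.9 − (142) = -29.1 m east.
Residual distance = √((-42.2)² + (-29.1)²) = 51.3 m.

51 m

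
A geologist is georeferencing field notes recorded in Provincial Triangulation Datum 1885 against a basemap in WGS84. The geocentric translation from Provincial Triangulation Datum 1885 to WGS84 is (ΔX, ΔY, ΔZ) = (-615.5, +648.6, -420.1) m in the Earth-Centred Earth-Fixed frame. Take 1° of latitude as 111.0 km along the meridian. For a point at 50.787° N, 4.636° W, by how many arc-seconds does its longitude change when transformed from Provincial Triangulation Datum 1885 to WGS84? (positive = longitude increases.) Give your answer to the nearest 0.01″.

Δλ = 30.61″

sin φ = 0.774801, cos φ = 0.632205, sin λ = -0.080825, cos λ = 0.996728.
East component: ΔE = −sin λ·ΔX + cos λ·ΔY = −(-0.080825)(-615.5) + (0.996728)(648.6) = 596.73 m.
1° of latitude spans 111000 m; at latitude φ, 1° of longitude spans that × cos φ = 70174.8 m, so Δλ = 596.73 / 70174.8 × 3600 = 30.613″.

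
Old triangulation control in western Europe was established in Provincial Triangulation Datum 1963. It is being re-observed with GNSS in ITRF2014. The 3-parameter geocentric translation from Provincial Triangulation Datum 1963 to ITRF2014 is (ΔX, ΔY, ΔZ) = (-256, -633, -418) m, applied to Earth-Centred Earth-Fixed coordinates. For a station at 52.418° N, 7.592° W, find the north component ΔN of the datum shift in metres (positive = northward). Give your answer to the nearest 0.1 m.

The local north axis is (−sin φ cos λ, −sin φ sin λ, cos φ), giving ΔN = 201.097 − 66.276 − 254.937 = -120.12 m.

ΔN = -120.1 m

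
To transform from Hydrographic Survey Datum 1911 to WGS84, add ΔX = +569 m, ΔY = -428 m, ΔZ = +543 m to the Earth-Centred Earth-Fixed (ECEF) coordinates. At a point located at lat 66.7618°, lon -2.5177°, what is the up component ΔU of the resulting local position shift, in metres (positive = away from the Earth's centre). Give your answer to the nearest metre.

ΔU = 731 m

The local up (radial) axis is (cos φ cos λ, cos φ sin λ, sin φ), giving ΔU = 224.285 + 7.418 + 498.948 = 730.65 m.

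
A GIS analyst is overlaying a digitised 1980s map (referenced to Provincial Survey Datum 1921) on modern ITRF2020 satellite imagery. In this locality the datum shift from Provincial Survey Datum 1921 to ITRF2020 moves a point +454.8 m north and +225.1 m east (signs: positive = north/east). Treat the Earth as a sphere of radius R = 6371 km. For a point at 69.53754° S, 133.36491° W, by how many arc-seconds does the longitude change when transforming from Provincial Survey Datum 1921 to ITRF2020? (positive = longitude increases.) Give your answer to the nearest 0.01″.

At latitude -69.53754°, cos φ = 0.349594.
One radian of longitude at latitude φ spans R cos φ, so Δλ = ΔE / (R cos φ) = 225.1 / (6371000 × 0.349594) = 1.0107e-04 rad = 20.846″.

Δλ = 20.85″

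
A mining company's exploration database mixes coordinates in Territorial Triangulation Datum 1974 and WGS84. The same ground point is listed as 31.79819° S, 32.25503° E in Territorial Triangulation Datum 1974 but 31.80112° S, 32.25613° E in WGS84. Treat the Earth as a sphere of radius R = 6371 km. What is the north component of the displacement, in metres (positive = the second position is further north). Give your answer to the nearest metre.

ΔN = -326 m

Δφ = -31.80112° − -31.79819° = -0.00293°; Δλ = 32.25613° − 32.25503° = +0.00110°.
1° along a meridian = πR/180 = 111195 m.
ΔN = Δφ × 111195 = -325.8 m; ΔE = Δλ × 111195 × cos(-31.79819°) = +0.00110 × 111195 × 0.849909 = 104.0 m.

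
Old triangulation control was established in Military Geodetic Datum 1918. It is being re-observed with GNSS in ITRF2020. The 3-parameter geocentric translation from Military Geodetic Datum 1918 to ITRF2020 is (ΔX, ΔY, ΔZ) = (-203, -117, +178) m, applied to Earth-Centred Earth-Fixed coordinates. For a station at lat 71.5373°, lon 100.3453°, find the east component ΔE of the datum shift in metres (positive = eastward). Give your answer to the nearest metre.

The local east axis at (φ, λ) is (−sin λ, cos λ, 0), so ΔE = −sin(100.3453°)·(-203) + cos(100.3453°)·(-117) = 220.71 m.

ΔE = 221 m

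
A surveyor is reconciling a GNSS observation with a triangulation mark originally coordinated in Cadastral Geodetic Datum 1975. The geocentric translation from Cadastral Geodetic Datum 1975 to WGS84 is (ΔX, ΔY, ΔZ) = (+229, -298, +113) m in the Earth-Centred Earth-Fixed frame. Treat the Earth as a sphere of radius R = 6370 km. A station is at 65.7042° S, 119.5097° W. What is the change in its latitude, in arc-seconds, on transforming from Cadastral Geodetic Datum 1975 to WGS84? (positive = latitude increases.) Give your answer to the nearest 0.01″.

Δφ = 5.83″

sin φ = -0.911433, cos φ = 0.411448, sin λ = -0.870272, cos λ = -0.492571.
North component: ΔN = −sin φ cos λ·ΔX − sin φ sin λ·ΔY + cos φ·ΔZ = −(-0.911433)(-0.492571)(229) − (-0.911433)(-0.870272)(-298) + (0.411448)(113) = 180.06 m.
1° of latitude spans πR/180 = 111177 m, so Δφ = 180.06 / 111177 × 3600 = 5.830″.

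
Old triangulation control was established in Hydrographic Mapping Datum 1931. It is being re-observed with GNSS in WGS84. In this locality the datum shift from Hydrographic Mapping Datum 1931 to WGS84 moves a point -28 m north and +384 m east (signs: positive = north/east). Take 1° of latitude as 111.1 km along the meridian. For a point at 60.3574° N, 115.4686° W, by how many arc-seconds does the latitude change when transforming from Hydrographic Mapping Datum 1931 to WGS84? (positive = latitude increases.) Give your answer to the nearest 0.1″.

1° of latitude = 111.1 km, so Δφ = -28.0 / 111100 = -0.0002520° = -0.907″.

Δφ = -0.9″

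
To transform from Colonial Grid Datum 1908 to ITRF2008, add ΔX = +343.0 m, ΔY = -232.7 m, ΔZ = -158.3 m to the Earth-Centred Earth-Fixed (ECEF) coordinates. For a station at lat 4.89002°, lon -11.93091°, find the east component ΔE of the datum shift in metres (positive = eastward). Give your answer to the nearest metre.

ΔE = -157 m

The local east axis at (φ, λ) is (−sin λ, cos λ, 0), so ΔE = −sin(-11.93091°)·343.0 + cos(-11.93091°)·(-232.7) = -156.76 m.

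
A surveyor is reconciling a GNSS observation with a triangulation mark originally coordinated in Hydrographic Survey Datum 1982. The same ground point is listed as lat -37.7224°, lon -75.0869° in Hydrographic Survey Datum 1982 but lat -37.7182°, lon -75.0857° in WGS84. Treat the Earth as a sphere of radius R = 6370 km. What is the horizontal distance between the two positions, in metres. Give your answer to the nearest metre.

Δφ = -37.7182° − -37.7224° = +0.0042°; Δλ = -75.0857° − -75.0869° = +0.0012°.
1° along a meridian = πR/180 = 111177 m.
ΔN = Δφ × 111177 = 466.9 m; ΔE = Δλ × 111177 × cos(-37.7224°) = +0.0012 × 111177 × 0.790984 = 105.5 m.
Distance = √(ΔE² + ΔN²) = √(105.5² + 466.9²) = 478.7 m.

479 m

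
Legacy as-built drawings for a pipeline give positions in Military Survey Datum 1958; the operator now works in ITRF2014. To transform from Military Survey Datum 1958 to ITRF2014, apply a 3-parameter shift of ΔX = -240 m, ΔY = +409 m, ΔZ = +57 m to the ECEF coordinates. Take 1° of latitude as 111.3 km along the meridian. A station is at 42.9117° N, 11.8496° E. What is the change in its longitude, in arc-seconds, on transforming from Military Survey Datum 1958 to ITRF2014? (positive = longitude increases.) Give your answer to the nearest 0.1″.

Δλ = 19.9″

sin φ = 0.680870, cos φ = 0.732404, sin λ = 0.205343, cos λ = 0.978690.
East component: ΔE = −sin λ·ΔX + cos λ·ΔY = −(0.205343)(-240) + (0.978690)(409) = 449.57 m.
1° of latitude spans 111300 m; at latitude φ, 1° of longitude spans that × cos φ = 81516.6 m, so Δλ = 449.57 / 81516.6 × 3600 = 19.854″.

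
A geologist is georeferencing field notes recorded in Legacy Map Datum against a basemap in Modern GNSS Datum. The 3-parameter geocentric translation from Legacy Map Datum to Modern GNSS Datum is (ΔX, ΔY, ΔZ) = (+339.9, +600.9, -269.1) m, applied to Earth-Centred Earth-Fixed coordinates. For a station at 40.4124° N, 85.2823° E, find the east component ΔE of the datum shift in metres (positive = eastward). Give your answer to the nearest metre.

At φ = 40.4124°, λ = 85.2823°: sin φ = 0.648285, cos φ = 0.761398, sin λ = 0.996612, cos λ = 0.082246.
ΔE = −sin λ·ΔX + cos λ·ΔY = −(0.996612)·(339.9) + (0.082246)·(600.9) = -289.33 m.

ΔE = -289 m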